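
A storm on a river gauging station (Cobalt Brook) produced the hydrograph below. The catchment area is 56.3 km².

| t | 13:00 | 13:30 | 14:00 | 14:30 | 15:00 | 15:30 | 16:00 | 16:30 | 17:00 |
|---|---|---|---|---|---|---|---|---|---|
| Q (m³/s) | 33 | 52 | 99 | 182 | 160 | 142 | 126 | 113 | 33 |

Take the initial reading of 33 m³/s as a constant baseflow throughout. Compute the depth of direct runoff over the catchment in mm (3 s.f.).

Direct runoff: 0.0, 19.0, 66.0, 149.0, 127.0, 109.0, 93.0, 80.0, 0.0 m³/s; ΣQ_DR = 643.0 m³/s.
V = ΣQ_DR · Δt = 643.0 × 1800 s = 1.157 × 10^6 m³.
Over A = 56.3 km², depth = V / A = 20.6 mm.

d ≈ 20.6 mm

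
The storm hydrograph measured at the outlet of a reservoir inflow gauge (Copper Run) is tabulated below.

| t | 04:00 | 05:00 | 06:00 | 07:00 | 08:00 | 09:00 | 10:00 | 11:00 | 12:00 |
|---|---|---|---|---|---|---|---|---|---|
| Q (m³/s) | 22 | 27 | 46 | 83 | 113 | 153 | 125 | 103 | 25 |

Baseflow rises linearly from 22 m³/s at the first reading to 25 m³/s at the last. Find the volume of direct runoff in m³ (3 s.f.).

Direct-runoff ordinates (Q − Q_b): 0.00, 4.62, 23.25, 59.88, 89.50, 129.12, 100.75, 78.38, 0.00 m³/s.
ΣQ_DR = 485.5 m³/s.
With Δt = 1 h = 3600 s, V = ΣQ_DR · Δt = 485.5 × 3600 = 1.75 × 10^6 m³.

V ≈ 1.75 × 10^6 m³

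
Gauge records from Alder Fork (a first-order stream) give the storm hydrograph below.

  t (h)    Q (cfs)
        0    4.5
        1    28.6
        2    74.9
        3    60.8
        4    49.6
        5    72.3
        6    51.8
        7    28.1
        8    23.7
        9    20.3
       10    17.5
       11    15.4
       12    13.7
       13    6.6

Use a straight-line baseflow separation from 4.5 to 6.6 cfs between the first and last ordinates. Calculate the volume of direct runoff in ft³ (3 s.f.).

V ≈ 1.40 × 10^6 ft³

Direct-runoff ordinates (Q − Q_b): 0.00, 23.94, 70.08, 55.82, 44.45, 66.99, 46.33, 22.47, 17.91, 14.35, 11.38, 9.12, 7.26, 0.00 cfs.
ΣQ_DR = 390.1 cfs.
With Δt = 1 h = 3600 s, V = ΣQ_DR · Δt = 390.1 × 3600 = 1.40 × 10^6 ft³.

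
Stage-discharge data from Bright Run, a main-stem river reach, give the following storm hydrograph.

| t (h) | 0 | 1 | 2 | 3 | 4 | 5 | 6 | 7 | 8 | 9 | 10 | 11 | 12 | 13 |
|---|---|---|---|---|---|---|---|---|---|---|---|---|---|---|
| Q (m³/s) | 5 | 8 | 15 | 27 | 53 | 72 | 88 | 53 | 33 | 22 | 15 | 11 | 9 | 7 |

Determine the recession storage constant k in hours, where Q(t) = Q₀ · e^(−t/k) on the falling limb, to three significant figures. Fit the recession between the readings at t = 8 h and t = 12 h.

On the falling limb, Q drops from 33 to 9 m³/s between t = 8 h and t = 12 h (Δt = 4 h).
k = −Δt / ln(Q₂/Q₁) = −4 / ln(9/33) = 3.08 h.

k ≈ 3.08 h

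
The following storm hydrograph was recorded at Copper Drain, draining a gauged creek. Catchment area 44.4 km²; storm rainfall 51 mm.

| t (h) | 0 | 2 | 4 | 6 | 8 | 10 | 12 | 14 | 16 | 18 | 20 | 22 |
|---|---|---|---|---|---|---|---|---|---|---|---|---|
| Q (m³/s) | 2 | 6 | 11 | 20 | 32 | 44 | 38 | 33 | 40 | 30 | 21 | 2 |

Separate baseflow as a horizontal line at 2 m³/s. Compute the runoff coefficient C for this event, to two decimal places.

C ≈ 0.81

ΣQ_DR = 255.0 m³/s; V = ΣQ_DR·Δt = 1.836 × 10^6 m³.
Runoff depth d = V / A = 41.35 mm.
C = d / P = 41.35 / 51 = 0.81.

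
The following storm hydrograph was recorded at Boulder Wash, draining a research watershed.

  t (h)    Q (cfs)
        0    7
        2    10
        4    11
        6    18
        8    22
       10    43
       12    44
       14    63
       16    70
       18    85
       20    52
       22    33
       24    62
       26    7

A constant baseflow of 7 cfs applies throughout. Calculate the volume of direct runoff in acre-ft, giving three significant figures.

V ≈ 70.9 acre-ft

Direct-runoff ordinates (Q − Q_b): 0.0, 3.0, 4.0, 11.0, 15.0, 36.0, 37.0, 56.0, 63.0, 78.0, 45.0, 26.0, 55.0, 0.0 cfs.
ΣQ_DR = 429.0 cfs.
With Δt = 2 h = 7200 s, V = ΣQ_DR · Δt = 429.0 × 7200 = 3.09 × 10^6 ft³ = 70.9 acre-ft.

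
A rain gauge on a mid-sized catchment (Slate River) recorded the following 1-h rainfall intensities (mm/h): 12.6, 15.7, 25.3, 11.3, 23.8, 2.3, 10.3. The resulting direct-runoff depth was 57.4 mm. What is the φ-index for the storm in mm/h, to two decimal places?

Only the 6 blocks with intensity above φ contribute runoff: 12.6, 15.7, 25.3, 11.3, 23.8, 10.3 mm/h.
Σ(I−φ)·Δt = d  ⇒  (12.6+15.7+25.3+11.3+23.8+10.3 − 6φ)·1 = 57.4
φ = (99.00 − 57.4/1) / 6 = 6.93 mm/h.

φ ≈ 6.93 mm/h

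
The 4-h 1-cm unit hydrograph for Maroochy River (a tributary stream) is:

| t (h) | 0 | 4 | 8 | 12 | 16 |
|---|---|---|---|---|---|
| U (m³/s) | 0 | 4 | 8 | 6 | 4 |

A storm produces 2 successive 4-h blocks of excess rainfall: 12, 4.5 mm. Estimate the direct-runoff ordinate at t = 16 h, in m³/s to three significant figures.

By discrete convolution, Q_j = Σ (P_i / 10 mm) · U_{j−i}.
At t = 16 h (j=4): Q = (12/10)·4 + (4.5/10)·6 = 7.50 m³/s.

Q ≈ 7.50 m³/s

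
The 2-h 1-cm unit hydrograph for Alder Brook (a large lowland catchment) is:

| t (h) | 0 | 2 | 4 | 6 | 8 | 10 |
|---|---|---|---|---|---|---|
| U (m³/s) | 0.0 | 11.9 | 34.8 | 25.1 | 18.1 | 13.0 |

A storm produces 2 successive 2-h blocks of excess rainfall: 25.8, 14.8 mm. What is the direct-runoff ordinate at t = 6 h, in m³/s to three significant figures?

By discrete convolution, Q_j = Σ (P_i / 10 mm) · U_{j−i}.
At t = 6 h (j=3): Q = (25.8/10)·25.1 + (14.8/10)·34.8 = 116 m³/s.

Q ≈ 116 m³/s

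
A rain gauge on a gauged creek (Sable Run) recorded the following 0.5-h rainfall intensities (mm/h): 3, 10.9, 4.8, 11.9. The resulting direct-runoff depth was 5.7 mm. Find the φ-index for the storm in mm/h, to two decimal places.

φ ≈ 5.70 mm/h

Only the 2 blocks with intensity above φ contribute runoff: 10.9, 11.9 mm/h.
Σ(I−φ)·Δt = d  ⇒  (10.9+11.9 − 2φ)·0.5 = 5.7
φ = (22.80 − 5.7/0.5) / 2 = 5.70 mm/h.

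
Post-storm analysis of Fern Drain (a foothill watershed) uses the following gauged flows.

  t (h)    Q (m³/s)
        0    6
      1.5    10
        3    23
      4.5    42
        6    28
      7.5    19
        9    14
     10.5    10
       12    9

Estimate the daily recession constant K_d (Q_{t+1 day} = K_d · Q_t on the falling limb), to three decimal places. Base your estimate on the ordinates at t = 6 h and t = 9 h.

Between t = 6 h and t = 9 h the flow falls from 28 to 14 m³/s over 2×1.5 h = 3 h.
Per-interval ratio K = (14/28)^(1/2) = 0.7071; K_d = K^(24/1.5) = 0.004.

K_d ≈ 0.004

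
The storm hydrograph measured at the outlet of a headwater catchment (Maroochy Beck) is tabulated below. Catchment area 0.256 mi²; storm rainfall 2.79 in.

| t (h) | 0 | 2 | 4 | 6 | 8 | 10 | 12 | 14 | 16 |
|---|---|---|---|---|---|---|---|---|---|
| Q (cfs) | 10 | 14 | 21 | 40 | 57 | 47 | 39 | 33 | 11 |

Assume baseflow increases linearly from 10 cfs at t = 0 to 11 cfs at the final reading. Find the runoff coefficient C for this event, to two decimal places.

ΣQ_DR = 177.5 cfs; V = ΣQ_DR·Δt = 1.278 × 10^6 ft³.
Runoff depth d = V / A = 2.149 in.
C = d / P = 2.149 / 2.79 = 0.77.

C ≈ 0.77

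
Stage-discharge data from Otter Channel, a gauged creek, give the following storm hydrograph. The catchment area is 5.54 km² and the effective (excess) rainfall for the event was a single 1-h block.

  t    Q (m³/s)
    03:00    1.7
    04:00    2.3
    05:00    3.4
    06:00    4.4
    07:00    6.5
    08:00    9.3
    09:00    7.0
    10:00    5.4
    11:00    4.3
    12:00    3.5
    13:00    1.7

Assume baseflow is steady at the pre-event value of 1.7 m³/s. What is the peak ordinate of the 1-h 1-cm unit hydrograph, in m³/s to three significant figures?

Direct runoff: 0.0, 0.6, 1.7, 2.7, 4.8, 7.6, 5.3, 3.7, 2.6, 1.8, 0.0 m³/s; ΣQ_DR = 30.80 m³/s, peak = 7.6 m³/s.
Runoff depth d = ΣQ_DR·Δt / A = 30.80 × 3600 / (5.54 km²) = 20.01 mm.
The 1-cm UH is the DRH scaled by (10 mm)/d, so U_p = 7.6 × 10/20.01 = 3.80 m³/s.

U_p ≈ 3.80 m³/s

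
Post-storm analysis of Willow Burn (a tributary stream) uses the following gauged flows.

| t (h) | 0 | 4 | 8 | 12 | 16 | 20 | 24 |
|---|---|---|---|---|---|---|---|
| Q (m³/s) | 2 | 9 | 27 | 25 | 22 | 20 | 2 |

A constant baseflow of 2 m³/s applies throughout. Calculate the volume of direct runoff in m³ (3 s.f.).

Direct-runoff ordinates (Q − Q_b): 0.0, 7.0, 25.0, 23.0, 20.0, 18.0, 0.0 m³/s.
ΣQ_DR = 93.00 m³/s.
With Δt = 4 h = 14400 s, V = ΣQ_DR · Δt = 93.00 × 14400 = 1.34 × 10^6 m³.

V ≈ 1.34 × 10^6 m³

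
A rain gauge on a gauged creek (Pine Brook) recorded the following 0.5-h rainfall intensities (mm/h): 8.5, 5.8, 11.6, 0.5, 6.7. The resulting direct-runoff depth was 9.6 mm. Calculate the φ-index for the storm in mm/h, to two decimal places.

φ ≈ 3.35 mm/h

Only the 4 blocks with intensity above φ contribute runoff: 8.5, 5.8, 11.6, 6.7 mm/h.
Σ(I−φ)·Δt = d  ⇒  (8.5+5.8+11.6+6.7 − 4φ)·0.5 = 9.6
φ = (32.60 − 9.6/0.5) / 4 = 3.35 mm/h.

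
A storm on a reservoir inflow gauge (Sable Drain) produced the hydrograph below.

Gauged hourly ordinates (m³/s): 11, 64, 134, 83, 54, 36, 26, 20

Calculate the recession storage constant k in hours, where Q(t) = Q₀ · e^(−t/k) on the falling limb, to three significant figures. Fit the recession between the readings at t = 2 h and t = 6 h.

On the falling limb, Q drops from 134 to 26 m³/s between t = 2 h and t = 6 h (Δt = 4 h).
k = −Δt / ln(Q₂/Q₁) = −4 / ln(26/134) = 2.44 h.

k ≈ 2.44 h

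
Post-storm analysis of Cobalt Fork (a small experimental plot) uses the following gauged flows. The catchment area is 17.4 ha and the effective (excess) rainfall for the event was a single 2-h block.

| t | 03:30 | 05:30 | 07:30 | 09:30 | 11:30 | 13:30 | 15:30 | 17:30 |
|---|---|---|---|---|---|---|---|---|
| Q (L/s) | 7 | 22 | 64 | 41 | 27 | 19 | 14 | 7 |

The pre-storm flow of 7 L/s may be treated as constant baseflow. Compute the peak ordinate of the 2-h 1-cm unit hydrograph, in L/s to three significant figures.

U_p ≈ 95.0 L/s

Direct runoff: 0.0, 15.0, 57.0, 34.0, 20.0, 12.0, 7.0, 0.0 L/s; ΣQ_DR = 145.0 L/s, peak = 57.0 L/s.
Runoff depth d = ΣQ_DR·Δt / A = 145.0 × 7200 / (17.4 ha) = 6.000 mm.
The 1-cm UH is the DRH scaled by (10 mm)/d, so U_p = 57.0 × 10/6.000 = 95.0 L/s.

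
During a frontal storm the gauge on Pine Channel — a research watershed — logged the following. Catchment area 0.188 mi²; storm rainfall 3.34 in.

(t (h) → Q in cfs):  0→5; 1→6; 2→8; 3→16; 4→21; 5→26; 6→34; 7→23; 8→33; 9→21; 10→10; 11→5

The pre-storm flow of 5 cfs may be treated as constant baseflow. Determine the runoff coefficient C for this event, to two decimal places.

C ≈ 0.37

ΣQ_DR = 148.0 cfs; V = ΣQ_DR·Δt = 5.328 × 10^5 ft³.
Runoff depth d = V / A = 1.220 in.
C = d / P = 1.220 / 3.34 = 0.37.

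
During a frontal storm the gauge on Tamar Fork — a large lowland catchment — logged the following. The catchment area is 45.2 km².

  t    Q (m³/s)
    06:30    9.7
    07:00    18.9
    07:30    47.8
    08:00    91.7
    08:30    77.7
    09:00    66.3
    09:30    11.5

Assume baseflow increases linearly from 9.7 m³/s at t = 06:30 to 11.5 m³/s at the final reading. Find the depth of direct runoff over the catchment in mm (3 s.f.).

d ≈ 9.93 mm

Direct runoff: 0.00, 8.90, 37.50, 81.10, 66.80, 55.10, 0.00 m³/s; ΣQ_DR = 249.4 m³/s.
V = ΣQ_DR · Δt = 249.4 × 1800 s = 4.489 × 10^5 m³.
Over A = 45.2 km², depth = V / A = 9.93 mm.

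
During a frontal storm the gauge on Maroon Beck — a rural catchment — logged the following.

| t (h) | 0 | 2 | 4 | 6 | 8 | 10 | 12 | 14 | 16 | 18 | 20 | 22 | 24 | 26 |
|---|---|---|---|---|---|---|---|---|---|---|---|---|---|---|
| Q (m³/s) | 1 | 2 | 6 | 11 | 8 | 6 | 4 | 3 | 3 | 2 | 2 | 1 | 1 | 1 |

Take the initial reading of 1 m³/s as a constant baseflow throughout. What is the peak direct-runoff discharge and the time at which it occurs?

Q_p = 10.0 m³/s at t = 6 h

Subtracting baseflow gives direct-runoff ordinates: 0.0, 1.0, 5.0, 10.0, 7.0, 5.0, 3.0, 2.0, 2.0, 1.0, 1.0, 0.0, 0.0, 0.0 m³/s.
The maximum is 10.0 m³/s, occurring at the reading for t = 6 h.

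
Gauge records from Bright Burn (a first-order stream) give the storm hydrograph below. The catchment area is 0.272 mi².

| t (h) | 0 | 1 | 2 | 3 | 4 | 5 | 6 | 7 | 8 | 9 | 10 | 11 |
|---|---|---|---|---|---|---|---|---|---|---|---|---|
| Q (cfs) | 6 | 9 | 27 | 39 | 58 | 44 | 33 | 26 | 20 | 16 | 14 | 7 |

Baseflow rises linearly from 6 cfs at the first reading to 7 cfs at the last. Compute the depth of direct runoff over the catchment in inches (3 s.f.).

Direct runoff: 0.00, 2.91, 20.82, 32.73, 51.64, 37.55, 26.45, 19.36, 13.27, 9.18, 7.09, 0.00 cfs; ΣQ_DR = 221.0 cfs.
V = ΣQ_DR · Δt = 221.0 × 3600 s = 7.956 × 10^5 ft³.
Over A = 0.272 mi², depth = V / A = 1.26 in.

d ≈ 1.26 in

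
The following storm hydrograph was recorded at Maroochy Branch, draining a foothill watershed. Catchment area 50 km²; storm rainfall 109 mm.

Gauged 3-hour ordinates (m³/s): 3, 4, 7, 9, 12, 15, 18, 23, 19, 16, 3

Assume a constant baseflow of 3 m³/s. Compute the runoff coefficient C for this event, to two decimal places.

ΣQ_DR = 96.00 m³/s; V = ΣQ_DR·Δt = 1.037 × 10^6 m³.
Runoff depth d = V / A = 20.74 mm.
C = d / P = 20.74 / 109 = 0.19.

C ≈ 0.19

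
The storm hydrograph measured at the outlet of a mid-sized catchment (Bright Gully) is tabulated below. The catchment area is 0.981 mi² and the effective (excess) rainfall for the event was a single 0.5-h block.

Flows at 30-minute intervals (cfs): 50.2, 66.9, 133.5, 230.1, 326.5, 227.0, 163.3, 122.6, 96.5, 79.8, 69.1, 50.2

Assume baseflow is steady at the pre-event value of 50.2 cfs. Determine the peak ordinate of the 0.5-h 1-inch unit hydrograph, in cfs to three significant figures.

U_p ≈ 345 cfs

Direct runoff: 0.0, 16.7, 83.3, 179.9, 276.3, 176.8, 113.1, 72.4, 46.3, 29.6, 18.9, 0.0 cfs; ΣQ_DR = 1013 cfs, peak = 276.3 cfs.
Runoff depth d = ΣQ_DR·Δt / A = 1013 × 1800 / (0.981 mi²) = 0.8003 in.
The 1-inch UH is the DRH scaled by (1 in)/d, so U_p = 276.3 × 1/0.8003 = 345 cfs.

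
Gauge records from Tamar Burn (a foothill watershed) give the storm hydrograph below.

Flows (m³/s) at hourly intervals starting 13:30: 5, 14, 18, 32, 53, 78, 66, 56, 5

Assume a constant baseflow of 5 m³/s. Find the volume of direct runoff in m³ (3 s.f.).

V ≈ 1.02 × 10^6 m³

Direct-runoff ordinates (Q − Q_b): 0.0, 9.0, 13.0, 27.0, 48.0, 73.0, 61.0, 51.0, 0.0 m³/s.
ΣQ_DR = 282.0 m³/s.
With Δt = 1 h = 3600 s, V = ΣQ_DR · Δt = 282.0 × 3600 = 1.02 × 10^6 m³.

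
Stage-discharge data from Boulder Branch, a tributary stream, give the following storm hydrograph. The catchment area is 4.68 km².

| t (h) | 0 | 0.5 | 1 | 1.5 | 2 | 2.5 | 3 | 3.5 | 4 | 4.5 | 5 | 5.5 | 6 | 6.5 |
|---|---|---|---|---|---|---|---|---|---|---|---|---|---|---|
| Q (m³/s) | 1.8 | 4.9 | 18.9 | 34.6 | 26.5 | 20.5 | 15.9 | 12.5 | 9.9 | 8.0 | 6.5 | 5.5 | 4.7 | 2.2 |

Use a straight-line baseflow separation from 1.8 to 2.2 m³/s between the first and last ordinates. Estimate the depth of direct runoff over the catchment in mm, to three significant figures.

d ≈ 55.5 mm

Direct runoff: 0.00, 3.07, 17.04, 32.71, 24.58, 18.55, 13.92, 10.48, 7.85, 5.92, 4.39, 3.36, 2.53, 0.00 m³/s; ΣQ_DR = 144.4 m³/s.
V = ΣQ_DR · Δt = 144.4 × 1800 s = 2.599 × 10^5 m³.
Over A = 4.68 km², depth = V / A = 55.5 mm.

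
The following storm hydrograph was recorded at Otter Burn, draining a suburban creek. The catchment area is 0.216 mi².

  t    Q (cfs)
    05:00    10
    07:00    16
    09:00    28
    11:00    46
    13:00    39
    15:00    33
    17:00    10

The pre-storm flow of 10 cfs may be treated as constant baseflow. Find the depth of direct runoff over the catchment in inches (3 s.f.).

Direct runoff: 0.0, 6.0, 18.0, 36.0, 29.0, 23.0, 0.0 cfs; ΣQ_DR = 112.0 cfs.
V = ΣQ_DR · Δt = 112.0 × 7200 s = 8.064 × 10^5 ft³.
Over A = 0.216 mi², depth = V / A = 1.61 in.

d ≈ 1.61 in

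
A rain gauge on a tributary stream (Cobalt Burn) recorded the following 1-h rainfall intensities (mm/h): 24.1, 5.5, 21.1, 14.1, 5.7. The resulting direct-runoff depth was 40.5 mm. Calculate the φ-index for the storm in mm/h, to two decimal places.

Only the 3 blocks with intensity above φ contribute runoff: 24.1, 21.1, 14.1 mm/h.
Σ(I−φ)·Δt = d  ⇒  (24.1+21.1+14.1 − 3φ)·1 = 40.5
φ = (59.30 − 40.5/1) / 3 = 6.27 mm/h.

φ ≈ 6.27 mm/h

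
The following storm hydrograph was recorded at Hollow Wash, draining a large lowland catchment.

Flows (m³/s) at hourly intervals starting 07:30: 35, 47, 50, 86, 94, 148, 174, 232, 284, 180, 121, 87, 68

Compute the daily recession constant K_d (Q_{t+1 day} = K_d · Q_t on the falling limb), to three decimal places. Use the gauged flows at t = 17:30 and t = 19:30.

K_d ≈ 0.001

Between t = 17:30 and t = 19:30 the flow falls from 121 to 68 m³/s over 2×1 h = 2 h.
Per-interval ratio K = (68/121)^(1/2) = 0.7497; K_d = K^(24/1) = 0.001.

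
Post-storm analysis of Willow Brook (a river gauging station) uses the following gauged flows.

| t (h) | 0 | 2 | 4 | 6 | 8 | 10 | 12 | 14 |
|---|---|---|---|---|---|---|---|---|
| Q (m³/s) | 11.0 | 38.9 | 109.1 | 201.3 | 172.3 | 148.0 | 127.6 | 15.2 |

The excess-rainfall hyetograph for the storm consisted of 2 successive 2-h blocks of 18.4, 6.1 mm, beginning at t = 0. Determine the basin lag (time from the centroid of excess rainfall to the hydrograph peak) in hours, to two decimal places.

t_L ≈ 4.50 h

Centroid of excess rainfall: t_c = Σ P_i·t̄_i / ΣP_i = 1.4980 h (block centres at 1, 3 h).
Hydrograph peak occurs at t = 6 h, so basin lag t_L = 6 − 1.4980 = 4.50 h.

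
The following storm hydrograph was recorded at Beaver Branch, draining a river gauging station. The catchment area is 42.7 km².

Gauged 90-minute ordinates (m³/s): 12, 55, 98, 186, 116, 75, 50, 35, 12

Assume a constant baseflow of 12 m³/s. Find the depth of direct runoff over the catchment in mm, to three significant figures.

Direct runoff: 0.0, 43.0, 86.0, 174.0, 104.0, 63.0, 38.0, 23.0, 0.0 m³/s; ΣQ_DR = 531.0 m³/s.
V = ΣQ_DR · Δt = 531.0 × 5400 s = 2.867 × 10^6 m³.
Over A = 42.7 km², depth = V / A = 67.2 mm.

d ≈ 67.2 mm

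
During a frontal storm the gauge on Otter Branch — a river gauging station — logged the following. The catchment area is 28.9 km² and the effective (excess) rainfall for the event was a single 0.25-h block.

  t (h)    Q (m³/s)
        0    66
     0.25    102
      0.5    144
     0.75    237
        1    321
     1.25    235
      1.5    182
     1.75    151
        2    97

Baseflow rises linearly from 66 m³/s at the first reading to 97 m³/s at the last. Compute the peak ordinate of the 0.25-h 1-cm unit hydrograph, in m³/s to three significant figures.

U_p ≈ 96.0 m³/s

Direct runoff: 0.00, 32.12, 70.25, 159.38, 239.50, 149.62, 92.75, 57.88, 0.00 m³/s; ΣQ_DR = 801.5 m³/s, peak = 239.50 m³/s.
Runoff depth d = ΣQ_DR·Δt / A = 801.5 × 900 / (28.9 km²) = 24.96 mm.
The 1-cm UH is the DRH scaled by (10 mm)/d, so U_p = 239.50 × 10/24.96 = 96.0 m³/s.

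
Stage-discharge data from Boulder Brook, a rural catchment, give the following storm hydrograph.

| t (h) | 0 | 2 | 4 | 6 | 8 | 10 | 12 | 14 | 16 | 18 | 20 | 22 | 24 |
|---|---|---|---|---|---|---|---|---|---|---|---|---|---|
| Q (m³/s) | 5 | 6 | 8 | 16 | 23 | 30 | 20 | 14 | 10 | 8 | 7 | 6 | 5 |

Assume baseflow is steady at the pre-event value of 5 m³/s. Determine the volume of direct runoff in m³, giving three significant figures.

V ≈ 6.70 × 10^5 m³

Direct-runoff ordinates (Q − Q_b): 0.0, 1.0, 3.0, 11.0, 18.0, 25.0, 15.0, 9.0, 5.0, 3.0, 2.0, 1.0, 0.0 m³/s.
ΣQ_DR = 93.00 m³/s.
With Δt = 2 h = 7200 s, V = ΣQ_DR · Δt = 93.00 × 7200 = 6.70 × 10^5 m³.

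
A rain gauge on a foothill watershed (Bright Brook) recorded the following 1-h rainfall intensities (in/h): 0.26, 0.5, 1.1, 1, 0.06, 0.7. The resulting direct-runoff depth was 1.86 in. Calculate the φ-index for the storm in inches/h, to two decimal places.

Only the 4 blocks with intensity above φ contribute runoff: 0.5, 1.1, 1, 0.7 in/h.
Σ(I−φ)·Δt = d  ⇒  (0.5+1.1+1+0.7 − 4φ)·1 = 1.86
φ = (3.300 − 1.86/1) / 4 = 0.36 in/h.

φ ≈ 0.36 in/h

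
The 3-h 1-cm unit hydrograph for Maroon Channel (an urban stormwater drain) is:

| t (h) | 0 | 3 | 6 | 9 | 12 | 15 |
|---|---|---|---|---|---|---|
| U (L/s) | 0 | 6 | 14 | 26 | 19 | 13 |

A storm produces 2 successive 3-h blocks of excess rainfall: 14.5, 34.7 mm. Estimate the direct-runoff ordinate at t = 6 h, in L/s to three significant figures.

Q ≈ 41.1 L/s

By discrete convolution, Q_j = Σ (P_i / 10 mm) · U_{j−i}.
At t = 6 h (j=2): Q = (14.5/10)·14 + (34.7/10)·6 = 41.1 L/s.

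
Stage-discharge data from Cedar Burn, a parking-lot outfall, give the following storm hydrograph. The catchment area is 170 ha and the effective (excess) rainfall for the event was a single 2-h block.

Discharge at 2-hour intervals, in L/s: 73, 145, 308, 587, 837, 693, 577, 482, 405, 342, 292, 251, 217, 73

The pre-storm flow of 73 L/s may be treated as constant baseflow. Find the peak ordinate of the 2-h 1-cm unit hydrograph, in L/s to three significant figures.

U_p ≈ 423 L/s

Direct runoff: 0.0, 72.0, 235.0, 514.0, 764.0, 620.0, 504.0, 409.0, 332.0, 269.0, 219.0, 178.0, 144.0, 0.0 L/s; ΣQ_DR = 4260 L/s, peak = 764.0 L/s.
Runoff depth d = ΣQ_DR·Δt / A = 4260 × 7200 / (170 ha) = 18.04 mm.
The 1-cm UH is the DRH scaled by (10 mm)/d, so U_p = 764.0 × 10/18.04 = 423 L/s.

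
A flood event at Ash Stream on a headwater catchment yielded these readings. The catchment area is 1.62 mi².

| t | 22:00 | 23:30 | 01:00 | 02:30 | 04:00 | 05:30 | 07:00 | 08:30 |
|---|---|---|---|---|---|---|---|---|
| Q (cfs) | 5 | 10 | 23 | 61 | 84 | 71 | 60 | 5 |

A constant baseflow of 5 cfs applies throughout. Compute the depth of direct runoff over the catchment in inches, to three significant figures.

Direct runoff: 0.0, 5.0, 18.0, 56.0, 79.0, 66.0, 55.0, 0.0 cfs; ΣQ_DR = 279.0 cfs.
V = ΣQ_DR · Δt = 279.0 × 5400 s = 1.507 × 10^6 ft³.
Over A = 1.62 mi², depth = V / A = 0.400 in.

d ≈ 0.400 in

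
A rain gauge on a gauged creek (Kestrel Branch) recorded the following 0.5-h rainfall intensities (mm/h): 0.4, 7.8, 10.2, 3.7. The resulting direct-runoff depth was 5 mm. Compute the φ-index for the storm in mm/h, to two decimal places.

φ ≈ 4.00 mm/h

Only the 2 blocks with intensity above φ contribute runoff: 7.8, 10.2 mm/h.
Σ(I−φ)·Δt = d  ⇒  (7.8+10.2 − 2φ)·0.5 = 5
φ = (18.00 − 5/0.5) / 2 = 4.00 mm/h.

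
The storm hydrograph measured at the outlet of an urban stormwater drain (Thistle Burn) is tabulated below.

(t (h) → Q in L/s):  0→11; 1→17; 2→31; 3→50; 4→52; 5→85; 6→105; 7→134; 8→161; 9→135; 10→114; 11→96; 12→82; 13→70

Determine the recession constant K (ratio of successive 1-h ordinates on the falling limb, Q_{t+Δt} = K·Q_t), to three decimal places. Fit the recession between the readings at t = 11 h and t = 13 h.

K ≈ 0.854

Using the recession-limb readings at t = 11 h and t = 13 h: Q falls from 96 to 70 L/s over 2 intervals.
K = (Q₂/Q₁)^(1/2) = (70/96)^(1/2) = 0.854.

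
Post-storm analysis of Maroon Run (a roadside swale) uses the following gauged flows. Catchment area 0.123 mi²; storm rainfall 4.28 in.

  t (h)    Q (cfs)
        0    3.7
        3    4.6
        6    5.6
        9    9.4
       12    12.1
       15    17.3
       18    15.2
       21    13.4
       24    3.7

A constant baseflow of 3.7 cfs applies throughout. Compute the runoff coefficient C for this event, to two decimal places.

C ≈ 0.46

ΣQ_DR = 51.70 cfs; V = ΣQ_DR·Δt = 5.584 × 10^5 ft³.
Runoff depth d = V / A = 1.954 in.
C = d / P = 1.954 / 4.28 = 0.46.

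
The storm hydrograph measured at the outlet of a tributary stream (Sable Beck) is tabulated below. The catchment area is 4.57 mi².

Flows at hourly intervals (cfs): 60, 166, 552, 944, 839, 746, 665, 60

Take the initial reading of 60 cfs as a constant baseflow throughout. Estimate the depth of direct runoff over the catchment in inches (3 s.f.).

Direct runoff: 0.0, 106.0, 492.0, 884.0, 779.0, 686.0, 605.0, 0.0 cfs; ΣQ_DR = 3552 cfs.
V = ΣQ_DR · Δt = 3552 × 3600 s = 1.279 × 10^7 ft³.
Over A = 4.57 mi², depth = V / A = 1.20 in.

d ≈ 1.20 in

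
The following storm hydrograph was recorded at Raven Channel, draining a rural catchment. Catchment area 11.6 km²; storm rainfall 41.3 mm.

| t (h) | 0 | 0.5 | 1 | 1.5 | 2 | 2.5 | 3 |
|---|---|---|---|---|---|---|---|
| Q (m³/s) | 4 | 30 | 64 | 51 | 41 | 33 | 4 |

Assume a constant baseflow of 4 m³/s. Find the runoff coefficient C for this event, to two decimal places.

ΣQ_DR = 199.0 m³/s; V = ΣQ_DR·Δt = 3.582 × 10^5 m³.
Runoff depth d = V / A = 30.88 mm.
C = d / P = 30.88 / 41.3 = 0.75.

C ≈ 0.75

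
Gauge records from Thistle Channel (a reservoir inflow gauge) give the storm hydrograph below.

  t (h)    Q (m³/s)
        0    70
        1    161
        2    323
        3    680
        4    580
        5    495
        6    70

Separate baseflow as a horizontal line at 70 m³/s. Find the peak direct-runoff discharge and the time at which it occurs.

Subtracting baseflow gives direct-runoff ordinates: 0.0, 91.0, 253.0, 610.0, 510.0, 425.0, 0.0 m³/s.
The maximum is 610.0 m³/s, occurring at the reading for t = 3 h.

Q_p = 610.0 m³/s at t = 3 h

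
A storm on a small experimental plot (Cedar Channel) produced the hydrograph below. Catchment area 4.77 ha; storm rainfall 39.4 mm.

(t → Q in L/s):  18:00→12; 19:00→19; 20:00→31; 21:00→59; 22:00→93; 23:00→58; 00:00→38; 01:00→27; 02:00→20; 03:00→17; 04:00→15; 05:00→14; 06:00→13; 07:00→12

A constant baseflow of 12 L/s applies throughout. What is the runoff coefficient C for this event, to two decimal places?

C ≈ 0.50

ΣQ_DR = 260.0 L/s; V = ΣQ_DR·Δt = 9.360 × 10^5 L.
Runoff depth d = V / A = 19.62 mm.
C = d / P = 19.62 / 39.4 = 0.50.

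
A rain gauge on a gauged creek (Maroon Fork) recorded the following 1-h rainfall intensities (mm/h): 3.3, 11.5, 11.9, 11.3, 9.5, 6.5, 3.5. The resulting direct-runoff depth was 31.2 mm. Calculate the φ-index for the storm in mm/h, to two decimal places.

Only the 5 blocks with intensity above φ contribute runoff: 11.5, 11.9, 11.3, 9.5, 6.5 mm/h.
Σ(I−φ)·Δt = d  ⇒  (11.5+11.9+11.3+9.5+6.5 − 5φ)·1 = 31.2
φ = (50.70 − 31.2/1) / 5 = 3.90 mm/h.

φ ≈ 3.90 mm/h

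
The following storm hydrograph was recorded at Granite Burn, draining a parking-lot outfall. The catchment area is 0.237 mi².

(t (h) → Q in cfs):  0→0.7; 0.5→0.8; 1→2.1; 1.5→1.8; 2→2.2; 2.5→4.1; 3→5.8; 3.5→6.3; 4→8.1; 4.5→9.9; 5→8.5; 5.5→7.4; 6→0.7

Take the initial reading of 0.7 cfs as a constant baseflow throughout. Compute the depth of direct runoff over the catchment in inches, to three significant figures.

d ≈ 0.161 in

Direct runoff: 0.0, 0.1, 1.4, 1.1, 1.5, 3.4, 5.1, 5.6, 7.4, 9.2, 7.8, 6.7, 0.0 cfs; ΣQ_DR = 49.30 cfs.
V = ΣQ_DR · Δt = 49.30 × 1800 s = 88740 ft³.
Over A = 0.237 mi², depth = V / A = 0.161 in.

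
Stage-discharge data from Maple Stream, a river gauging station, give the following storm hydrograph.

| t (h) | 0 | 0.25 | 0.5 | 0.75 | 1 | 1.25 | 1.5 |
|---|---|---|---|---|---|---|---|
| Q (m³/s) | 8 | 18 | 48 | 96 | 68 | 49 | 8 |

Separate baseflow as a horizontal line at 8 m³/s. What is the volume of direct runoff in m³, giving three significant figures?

Direct-runoff ordinates (Q − Q_b): 0.0, 10.0, 40.0, 88.0, 60.0, 41.0, 0.0 m³/s.
ΣQ_DR = 239.0 m³/s.
With Δt = 0.25 h = 900 s, V = ΣQ_DR · Δt = 239.0 × 900 = 2.15 × 10^5 m³.

V ≈ 2.15 × 10^5 m³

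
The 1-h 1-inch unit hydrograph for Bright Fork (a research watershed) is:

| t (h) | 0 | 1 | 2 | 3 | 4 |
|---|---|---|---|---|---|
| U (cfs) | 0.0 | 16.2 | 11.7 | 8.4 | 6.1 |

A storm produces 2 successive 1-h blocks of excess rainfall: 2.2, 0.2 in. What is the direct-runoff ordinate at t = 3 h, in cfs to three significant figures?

Q ≈ 20.8 cfs

By discrete convolution, Q_j = Σ (P_i / 1 in) · U_{j−i}.
At t = 3 h (j=3): Q = (2.2/1)·8.4 + (0.2/1)·11.7 = 20.8 cfs.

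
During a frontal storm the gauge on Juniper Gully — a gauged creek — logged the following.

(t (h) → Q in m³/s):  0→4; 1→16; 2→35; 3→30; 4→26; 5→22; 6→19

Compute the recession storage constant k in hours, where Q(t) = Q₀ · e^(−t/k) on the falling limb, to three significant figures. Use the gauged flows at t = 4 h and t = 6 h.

On the falling limb, Q drops from 26 to 19 m³/s between t = 4 h and t = 6 h (Δt = 2 h).
k = −Δt / ln(Q₂/Q₁) = −2 / ln(19/26) = 6.38 h.

k ≈ 6.38 h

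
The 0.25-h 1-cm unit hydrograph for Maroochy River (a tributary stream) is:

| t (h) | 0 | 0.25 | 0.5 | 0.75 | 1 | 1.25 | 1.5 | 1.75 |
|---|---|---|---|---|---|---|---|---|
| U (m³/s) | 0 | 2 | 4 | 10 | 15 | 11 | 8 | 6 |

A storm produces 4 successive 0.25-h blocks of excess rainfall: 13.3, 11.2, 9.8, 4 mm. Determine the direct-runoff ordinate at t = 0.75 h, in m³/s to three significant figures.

By discrete convolution, Q_j = Σ (P_i / 10 mm) · U_{j−i}.
At t = 0.75 h (j=3): Q = (13.3/10)·10 + (11.2/10)·4 + (9.8/10)·2 + (4/10)·0 = 19.7 m³/s.

Q ≈ 19.7 m³/s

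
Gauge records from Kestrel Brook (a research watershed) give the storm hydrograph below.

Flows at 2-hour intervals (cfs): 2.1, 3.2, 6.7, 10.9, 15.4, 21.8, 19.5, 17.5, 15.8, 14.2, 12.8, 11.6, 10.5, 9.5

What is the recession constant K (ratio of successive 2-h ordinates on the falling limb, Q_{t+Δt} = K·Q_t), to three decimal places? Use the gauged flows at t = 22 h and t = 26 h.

Using the recession-limb readings at t = 22 h and t = 26 h: Q falls from 11.6 to 9.5 cfs over 2 intervals.
K = (Q₂/Q₁)^(1/2) = (9.5/11.6)^(1/2) = 0.905.

K ≈ 0.905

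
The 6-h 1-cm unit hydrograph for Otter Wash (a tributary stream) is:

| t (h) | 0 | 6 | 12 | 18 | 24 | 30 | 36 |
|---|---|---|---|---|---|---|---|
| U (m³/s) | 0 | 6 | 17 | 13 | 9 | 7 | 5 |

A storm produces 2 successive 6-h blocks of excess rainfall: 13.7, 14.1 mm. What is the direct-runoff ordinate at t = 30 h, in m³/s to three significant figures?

Q ≈ 22.3 m³/s

By discrete convolution, Q_j = Σ (P_i / 10 mm) · U_{j−i}.
At t = 30 h (j=5): Q = (13.7/10)·7 + (14.1/10)·9 = 22.3 m³/s.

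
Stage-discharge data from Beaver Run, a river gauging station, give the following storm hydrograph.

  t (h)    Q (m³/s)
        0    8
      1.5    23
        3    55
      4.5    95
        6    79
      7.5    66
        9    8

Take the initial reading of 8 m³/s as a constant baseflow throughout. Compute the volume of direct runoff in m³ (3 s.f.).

Direct-runoff ordinates (Q − Q_b): 0.0, 15.0, 47.0, 87.0, 71.0, 58.0, 0.0 m³/s.
ΣQ_DR = 278.0 m³/s.
With Δt = 1.5 h = 5400 s, V = ΣQ_DR · Δt = 278.0 × 5400 = 1.50 × 10^6 m³.

V ≈ 1.50 × 10^6 m³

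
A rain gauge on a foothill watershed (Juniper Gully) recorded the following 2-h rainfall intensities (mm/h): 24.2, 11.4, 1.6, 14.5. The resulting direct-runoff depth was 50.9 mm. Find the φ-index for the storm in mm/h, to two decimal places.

φ ≈ 8.22 mm/h

Only the 3 blocks with intensity above φ contribute runoff: 24.2, 11.4, 14.5 mm/h.
Σ(I−φ)·Δt = d  ⇒  (24.2+11.4+14.5 − 3φ)·2 = 50.9
φ = (50.10 − 50.9/2) / 3 = 8.22 mm/h.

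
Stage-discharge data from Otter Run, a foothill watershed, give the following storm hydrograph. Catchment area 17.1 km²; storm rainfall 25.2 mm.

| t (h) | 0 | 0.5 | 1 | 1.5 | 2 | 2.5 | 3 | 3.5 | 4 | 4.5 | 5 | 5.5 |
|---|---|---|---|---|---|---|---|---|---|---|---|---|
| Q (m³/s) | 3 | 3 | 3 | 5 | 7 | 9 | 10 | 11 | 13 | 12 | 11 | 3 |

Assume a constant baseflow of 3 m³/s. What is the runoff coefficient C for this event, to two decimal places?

ΣQ_DR = 54.00 m³/s; V = ΣQ_DR·Δt = 97200 m³.
Runoff depth d = V / A = 5.684 mm.
C = d / P = 5.684 / 25.2 = 0.23.

C ≈ 0.23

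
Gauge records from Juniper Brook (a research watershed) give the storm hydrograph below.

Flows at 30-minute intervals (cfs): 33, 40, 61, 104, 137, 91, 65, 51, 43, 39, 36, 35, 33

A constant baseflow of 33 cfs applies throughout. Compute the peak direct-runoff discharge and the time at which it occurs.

Q_p = 104.0 cfs at t = 2 h

Subtracting baseflow gives direct-runoff ordinates: 0.0, 7.0, 28.0, 71.0, 104.0, 58.0, 32.0, 18.0, 10.0, 6.0, 3.0, 2.0, 0.0 cfs.
The maximum is 104.0 cfs, occurring at the reading for t = 2 h.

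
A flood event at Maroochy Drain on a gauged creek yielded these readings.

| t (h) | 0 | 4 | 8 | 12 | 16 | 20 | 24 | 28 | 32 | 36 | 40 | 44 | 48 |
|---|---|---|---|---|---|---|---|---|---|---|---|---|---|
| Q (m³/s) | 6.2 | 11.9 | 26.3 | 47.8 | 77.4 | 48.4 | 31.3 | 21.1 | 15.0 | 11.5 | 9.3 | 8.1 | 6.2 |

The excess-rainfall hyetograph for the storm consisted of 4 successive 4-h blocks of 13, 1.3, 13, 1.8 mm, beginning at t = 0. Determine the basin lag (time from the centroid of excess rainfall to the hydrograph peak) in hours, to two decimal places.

Centroid of excess rainfall: t_c = Σ P_i·t̄_i / ΣP_i = 6.4948 h (block centres at 2, 6, 10, 14 h).
Hydrograph peak occurs at t = 16 h, so basin lag t_L = 16 − 6.4948 = 9.51 h.

t_L ≈ 9.51 h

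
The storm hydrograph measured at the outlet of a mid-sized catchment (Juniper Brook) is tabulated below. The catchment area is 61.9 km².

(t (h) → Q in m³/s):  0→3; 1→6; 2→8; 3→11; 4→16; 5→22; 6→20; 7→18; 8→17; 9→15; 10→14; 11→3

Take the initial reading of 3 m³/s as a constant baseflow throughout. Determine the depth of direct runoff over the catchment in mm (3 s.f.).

d ≈ 6.80 mm

Direct runoff: 0.0, 3.0, 5.0, 8.0, 13.0, 19.0, 17.0, 15.0, 14.0, 12.0, 11.0, 0.0 m³/s; ΣQ_DR = 117.0 m³/s.
V = ΣQ_DR · Δt = 117.0 × 3600 s = 4.212 × 10^5 m³.
Over A = 61.9 km², depth = V / A = 6.80 mm.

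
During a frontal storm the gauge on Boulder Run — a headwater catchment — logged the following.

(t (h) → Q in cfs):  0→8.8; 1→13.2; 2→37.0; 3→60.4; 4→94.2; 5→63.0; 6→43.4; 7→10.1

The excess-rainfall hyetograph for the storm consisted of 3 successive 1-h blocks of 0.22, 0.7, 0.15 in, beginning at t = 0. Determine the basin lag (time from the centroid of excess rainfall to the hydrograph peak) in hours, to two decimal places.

Centroid of excess rainfall: t_c = Σ P_i·t̄_i / ΣP_i = 1.4346 h (block centres at 0.5, 1.5, 2.5 h).
Hydrograph peak occurs at t = 4 h, so basin lag t_L = 4 − 1.4346 = 2.57 h.

t_L ≈ 2.57 h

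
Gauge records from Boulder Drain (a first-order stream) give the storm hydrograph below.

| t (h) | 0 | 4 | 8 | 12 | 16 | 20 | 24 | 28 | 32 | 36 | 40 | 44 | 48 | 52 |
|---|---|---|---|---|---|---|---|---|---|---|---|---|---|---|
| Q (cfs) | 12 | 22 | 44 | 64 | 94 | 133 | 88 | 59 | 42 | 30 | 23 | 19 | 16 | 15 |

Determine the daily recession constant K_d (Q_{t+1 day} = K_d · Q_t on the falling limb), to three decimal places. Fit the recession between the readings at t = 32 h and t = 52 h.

K_d ≈ 0.291

Between t = 32 h and t = 52 h the flow falls from 42 to 15 cfs over 5×4 h = 20 h.
Per-interval ratio K = (15/42)^(1/5) = 0.8139; K_d = K^(24/4) = 0.291.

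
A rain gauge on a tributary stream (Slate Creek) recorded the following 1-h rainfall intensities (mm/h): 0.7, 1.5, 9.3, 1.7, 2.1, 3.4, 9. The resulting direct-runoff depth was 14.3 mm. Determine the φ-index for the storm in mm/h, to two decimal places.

φ ≈ 2.47 mm/h

Only the 3 blocks with intensity above φ contribute runoff: 9.3, 3.4, 9 mm/h.
Σ(I−φ)·Δt = d  ⇒  (9.3+3.4+9 − 3φ)·1 = 14.3
φ = (21.70 − 14.3/1) / 3 = 2.47 mm/h.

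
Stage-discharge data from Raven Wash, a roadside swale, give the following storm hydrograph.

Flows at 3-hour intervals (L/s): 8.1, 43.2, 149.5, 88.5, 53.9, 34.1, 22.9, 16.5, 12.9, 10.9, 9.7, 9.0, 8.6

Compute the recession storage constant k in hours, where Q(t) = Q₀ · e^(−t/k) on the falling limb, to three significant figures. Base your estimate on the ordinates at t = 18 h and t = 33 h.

k ≈ 16.1 h

On the falling limb, Q drops from 22.9 to 9.0 L/s between t = 18 h and t = 33 h (Δt = 15 h).
k = −Δt / ln(Q₂/Q₁) = −15 / ln(9.0/22.9) = 16.1 h.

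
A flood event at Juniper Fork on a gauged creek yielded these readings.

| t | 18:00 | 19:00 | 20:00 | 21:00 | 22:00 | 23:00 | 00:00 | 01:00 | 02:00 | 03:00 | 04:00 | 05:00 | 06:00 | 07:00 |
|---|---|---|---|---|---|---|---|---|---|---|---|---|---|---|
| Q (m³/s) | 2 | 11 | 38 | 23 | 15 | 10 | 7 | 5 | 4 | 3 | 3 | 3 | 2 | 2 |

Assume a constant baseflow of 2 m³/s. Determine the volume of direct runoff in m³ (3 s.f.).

Direct-runoff ordinates (Q − Q_b): 0.0, 9.0, 36.0, 21.0, 13.0, 8.0, 5.0, 3.0, 2.0, 1.0, 1.0, 1.0, 0.0, 0.0 m³/s.
ΣQ_DR = 100.0 m³/s.
With Δt = 1 h = 3600 s, V = ΣQ_DR · Δt = 100.0 × 3600 = 3.60 × 10^5 m³.

V ≈ 3.60 × 10^5 m³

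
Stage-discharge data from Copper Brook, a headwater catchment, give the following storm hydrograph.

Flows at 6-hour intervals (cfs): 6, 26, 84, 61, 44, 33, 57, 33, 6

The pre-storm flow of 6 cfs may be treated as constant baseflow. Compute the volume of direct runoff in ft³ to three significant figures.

Direct-runoff ordinates (Q − Q_b): 0.0, 20.0, 78.0, 55.0, 38.0, 27.0, 51.0, 27.0, 0.0 cfs.
ΣQ_DR = 296.0 cfs.
With Δt = 6 h = 21600 s, V = ΣQ_DR · Δt = 296.0 × 21600 = 6.39 × 10^6 ft³.

V ≈ 6.39 × 10^6 ft³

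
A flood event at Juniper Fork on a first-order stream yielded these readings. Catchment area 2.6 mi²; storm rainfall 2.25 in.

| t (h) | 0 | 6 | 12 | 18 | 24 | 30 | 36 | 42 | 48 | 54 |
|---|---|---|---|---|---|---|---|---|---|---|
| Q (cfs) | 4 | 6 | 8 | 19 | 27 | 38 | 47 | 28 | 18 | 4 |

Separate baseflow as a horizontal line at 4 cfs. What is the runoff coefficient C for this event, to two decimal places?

C ≈ 0.25

ΣQ_DR = 159.0 cfs; V = ΣQ_DR·Δt = 3.434 × 10^6 ft³.
Runoff depth d = V / A = 0.5686 in.
C = d / P = 0.5686 / 2.25 = 0.25.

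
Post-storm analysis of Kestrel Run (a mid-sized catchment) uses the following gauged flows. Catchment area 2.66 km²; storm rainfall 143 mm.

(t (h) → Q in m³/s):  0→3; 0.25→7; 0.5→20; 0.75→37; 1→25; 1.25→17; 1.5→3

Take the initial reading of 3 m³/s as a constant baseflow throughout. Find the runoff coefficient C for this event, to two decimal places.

C ≈ 0.22

ΣQ_DR = 91.00 m³/s; V = ΣQ_DR·Δt = 81900 m³.
Runoff depth d = V / A = 30.79 mm.
C = d / P = 30.79 / 143 = 0.22.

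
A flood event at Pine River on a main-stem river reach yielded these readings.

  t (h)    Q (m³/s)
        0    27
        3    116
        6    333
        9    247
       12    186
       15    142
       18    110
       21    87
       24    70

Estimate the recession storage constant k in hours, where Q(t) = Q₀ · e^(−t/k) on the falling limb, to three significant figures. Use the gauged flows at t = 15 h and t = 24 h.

On the falling limb, Q drops from 142 to 70 m³/s between t = 15 h and t = 24 h (Δt = 9 h).
k = −Δt / ln(Q₂/Q₁) = −9 / ln(70/142) = 12.7 h.

k ≈ 12.7 h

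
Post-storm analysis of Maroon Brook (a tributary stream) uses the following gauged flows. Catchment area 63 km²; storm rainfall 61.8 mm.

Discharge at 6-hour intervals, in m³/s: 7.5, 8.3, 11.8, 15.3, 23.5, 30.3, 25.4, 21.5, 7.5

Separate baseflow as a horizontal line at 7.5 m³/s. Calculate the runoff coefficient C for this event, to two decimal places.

ΣQ_DR = 83.60 m³/s; V = ΣQ_DR·Δt = 1.806 × 10^6 m³.
Runoff depth d = V / A = 28.66 mm.
C = d / P = 28.66 / 61.8 = 0.46.

C ≈ 0.46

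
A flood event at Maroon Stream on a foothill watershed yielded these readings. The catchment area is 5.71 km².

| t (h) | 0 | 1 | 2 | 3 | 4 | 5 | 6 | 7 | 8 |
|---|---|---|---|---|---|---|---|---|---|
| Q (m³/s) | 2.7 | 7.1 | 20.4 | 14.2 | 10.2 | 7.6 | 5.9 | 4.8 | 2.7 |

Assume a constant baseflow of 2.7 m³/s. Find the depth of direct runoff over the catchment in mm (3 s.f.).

d ≈ 32.3 mm

Direct runoff: 0.0, 4.4, 17.7, 11.5, 7.5, 4.9, 3.2, 2.1, 0.0 m³/s; ΣQ_DR = 51.30 m³/s.
V = ΣQ_DR · Δt = 51.30 × 3600 s = 1.847 × 10^5 m³.
Over A = 5.71 km², depth = V / A = 32.3 mm.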